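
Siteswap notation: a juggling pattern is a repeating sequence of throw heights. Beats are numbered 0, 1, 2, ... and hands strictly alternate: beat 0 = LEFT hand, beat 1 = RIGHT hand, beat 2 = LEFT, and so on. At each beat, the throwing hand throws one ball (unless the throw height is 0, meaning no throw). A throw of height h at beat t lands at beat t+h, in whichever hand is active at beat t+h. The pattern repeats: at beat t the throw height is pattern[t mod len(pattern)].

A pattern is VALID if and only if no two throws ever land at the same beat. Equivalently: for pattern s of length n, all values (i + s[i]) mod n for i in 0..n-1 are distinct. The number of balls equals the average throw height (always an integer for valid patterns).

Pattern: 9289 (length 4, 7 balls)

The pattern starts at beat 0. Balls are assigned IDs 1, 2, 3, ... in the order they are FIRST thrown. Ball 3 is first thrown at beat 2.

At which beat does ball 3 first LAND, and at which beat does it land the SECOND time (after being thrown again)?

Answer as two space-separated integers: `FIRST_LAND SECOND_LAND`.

Beat 0 (L): throw ball1 h=9 -> lands@9:R; in-air after throw: [b1@9:R]
Beat 1 (R): throw ball2 h=2 -> lands@3:R; in-air after throw: [b2@3:R b1@9:R]
Beat 2 (L): throw ball3 h=8 -> lands@10:L; in-air after throw: [b2@3:R b1@9:R b3@10:L]
Beat 3 (R): throw ball2 h=9 -> lands@12:L; in-air after throw: [b1@9:R b3@10:L b2@12:L]
Beat 4 (L): throw ball4 h=9 -> lands@13:R; in-air after throw: [b1@9:R b3@10:L b2@12:L b4@13:R]
Beat 5 (R): throw ball5 h=2 -> lands@7:R; in-air after throw: [b5@7:R b1@9:R b3@10:L b2@12:L b4@13:R]
Beat 6 (L): throw ball6 h=8 -> lands@14:L; in-air after throw: [b5@7:R b1@9:R b3@10:L b2@12:L b4@13:R b6@14:L]
Beat 7 (R): throw ball5 h=9 -> lands@16:L; in-air after throw: [b1@9:R b3@10:L b2@12:L b4@13:R b6@14:L b5@16:L]
Beat 8 (L): throw ball7 h=9 -> lands@17:R; in-air after throw: [b1@9:R b3@10:L b2@12:L b4@13:R b6@14:L b5@16:L b7@17:R]
Beat 9 (R): throw ball1 h=2 -> lands@11:R; in-air after throw: [b3@10:L b1@11:R b2@12:L b4@13:R b6@14:L b5@16:L b7@17:R]
Beat 10 (L): throw ball3 h=8 -> lands@18:L; in-air after throw: [b1@11:R b2@12:L b4@13:R b6@14:L b5@16:L b7@17:R b3@18:L]
Beat 11 (R): throw ball1 h=9 -> lands@20:L; in-air after throw: [b2@12:L b4@13:R b6@14:L b5@16:L b7@17:R b3@18:L b1@20:L]
Beat 12 (L): throw ball2 h=9 -> lands@21:R; in-air after throw: [b4@13:R b6@14:L b5@16:L b7@17:R b3@18:L b1@20:L b2@21:R]
Beat 13 (R): throw ball4 h=2 -> lands@15:R; in-air after throw: [b6@14:L b4@15:R b5@16:L b7@17:R b3@18:L b1@20:L b2@21:R]
Beat 14 (L): throw ball6 h=8 -> lands@22:L; in-air after throw: [b4@15:R b5@16:L b7@17:R b3@18:L b1@20:L b2@21:R b6@22:L]
Beat 15 (R): throw ball4 h=9 -> lands@24:L; in-air after throw: [b5@16:L b7@17:R b3@18:L b1@20:L b2@21:R b6@22:L b4@24:L]
Beat 16 (L): throw ball5 h=9 -> lands@25:R; in-air after throw: [b7@17:R b3@18:L b1@20:L b2@21:R b6@22:L b4@24:L b5@25:R]
Beat 17 (R): throw ball7 h=2 -> lands@19:R; in-air after throw: [b3@18:L b7@19:R b1@20:L b2@21:R b6@22:L b4@24:L b5@25:R]
Beat 18 (L): throw ball3 h=8 -> lands@26:L; in-air after throw: [b7@19:R b1@20:L b2@21:R b6@22:L b4@24:L b5@25:R b3@26:L]
Ball 3: thrown@2 h=8 -> first land @10; rethrown@10 h=8 -> second land @18

Answer: 10 18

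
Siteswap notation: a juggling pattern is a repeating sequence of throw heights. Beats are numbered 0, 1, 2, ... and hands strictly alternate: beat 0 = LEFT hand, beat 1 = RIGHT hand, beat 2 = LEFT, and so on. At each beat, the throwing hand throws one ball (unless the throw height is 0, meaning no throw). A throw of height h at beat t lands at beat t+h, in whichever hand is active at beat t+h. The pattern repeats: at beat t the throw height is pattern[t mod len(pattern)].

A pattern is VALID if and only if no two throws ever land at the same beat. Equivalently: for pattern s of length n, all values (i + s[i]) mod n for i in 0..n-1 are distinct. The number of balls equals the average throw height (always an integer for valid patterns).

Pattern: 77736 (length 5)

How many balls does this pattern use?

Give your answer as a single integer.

Pattern = [7, 7, 7, 3, 6], length n = 5
  position 0: throw height = 7, running sum = 7
  position 1: throw height = 7, running sum = 14
  position 2: throw height = 7, running sum = 21
  position 3: throw height = 3, running sum = 24
  position 4: throw height = 6, running sum = 30
Total sum = 30; balls = sum / n = 30 / 5 = 6

Answer: 6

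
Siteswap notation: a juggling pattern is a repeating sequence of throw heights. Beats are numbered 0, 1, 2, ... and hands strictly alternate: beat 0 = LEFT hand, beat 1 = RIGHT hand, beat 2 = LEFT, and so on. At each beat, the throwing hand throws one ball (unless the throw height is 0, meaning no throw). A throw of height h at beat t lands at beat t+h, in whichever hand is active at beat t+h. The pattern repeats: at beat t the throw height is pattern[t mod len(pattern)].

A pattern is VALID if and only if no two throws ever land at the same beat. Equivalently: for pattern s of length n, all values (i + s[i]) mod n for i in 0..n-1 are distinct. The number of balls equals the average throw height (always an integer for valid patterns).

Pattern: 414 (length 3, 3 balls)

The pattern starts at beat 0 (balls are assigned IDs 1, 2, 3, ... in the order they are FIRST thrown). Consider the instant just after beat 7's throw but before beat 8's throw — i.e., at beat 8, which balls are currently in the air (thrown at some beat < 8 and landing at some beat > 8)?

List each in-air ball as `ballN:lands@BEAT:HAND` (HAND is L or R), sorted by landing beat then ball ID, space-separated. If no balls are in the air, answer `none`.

Beat 0 (L): throw ball1 h=4 -> lands@4:L; in-air after throw: [b1@4:L]
Beat 1 (R): throw ball2 h=1 -> lands@2:L; in-air after throw: [b2@2:L b1@4:L]
Beat 2 (L): throw ball2 h=4 -> lands@6:L; in-air after throw: [b1@4:L b2@6:L]
Beat 3 (R): throw ball3 h=4 -> lands@7:R; in-air after throw: [b1@4:L b2@6:L b3@7:R]
Beat 4 (L): throw ball1 h=1 -> lands@5:R; in-air after throw: [b1@5:R b2@6:L b3@7:R]
Beat 5 (R): throw ball1 h=4 -> lands@9:R; in-air after throw: [b2@6:L b3@7:R b1@9:R]
Beat 6 (L): throw ball2 h=4 -> lands@10:L; in-air after throw: [b3@7:R b1@9:R b2@10:L]
Beat 7 (R): throw ball3 h=1 -> lands@8:L; in-air after throw: [b3@8:L b1@9:R b2@10:L]
Beat 8 (L): throw ball3 h=4 -> lands@12:L; in-air after throw: [b1@9:R b2@10:L b3@12:L]

Answer: ball1:lands@9:R ball2:lands@10:L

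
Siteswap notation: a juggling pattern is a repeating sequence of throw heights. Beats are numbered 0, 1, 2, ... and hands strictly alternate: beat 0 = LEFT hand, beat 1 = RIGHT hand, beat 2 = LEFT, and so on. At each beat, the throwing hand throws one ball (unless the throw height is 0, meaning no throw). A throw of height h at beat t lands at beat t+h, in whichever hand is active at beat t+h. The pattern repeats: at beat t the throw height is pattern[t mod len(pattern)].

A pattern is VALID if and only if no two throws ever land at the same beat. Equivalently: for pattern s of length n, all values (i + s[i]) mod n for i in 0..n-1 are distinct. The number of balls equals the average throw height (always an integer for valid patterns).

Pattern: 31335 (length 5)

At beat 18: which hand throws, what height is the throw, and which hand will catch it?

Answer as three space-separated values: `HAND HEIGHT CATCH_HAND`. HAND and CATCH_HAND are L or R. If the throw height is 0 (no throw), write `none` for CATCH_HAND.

Beat 18: 18 mod 2 = 0, so hand = L
Throw height = pattern[18 mod 5] = pattern[3] = 3
Lands at beat 18+3=21, 21 mod 2 = 1, so catch hand = R

Answer: L 3 R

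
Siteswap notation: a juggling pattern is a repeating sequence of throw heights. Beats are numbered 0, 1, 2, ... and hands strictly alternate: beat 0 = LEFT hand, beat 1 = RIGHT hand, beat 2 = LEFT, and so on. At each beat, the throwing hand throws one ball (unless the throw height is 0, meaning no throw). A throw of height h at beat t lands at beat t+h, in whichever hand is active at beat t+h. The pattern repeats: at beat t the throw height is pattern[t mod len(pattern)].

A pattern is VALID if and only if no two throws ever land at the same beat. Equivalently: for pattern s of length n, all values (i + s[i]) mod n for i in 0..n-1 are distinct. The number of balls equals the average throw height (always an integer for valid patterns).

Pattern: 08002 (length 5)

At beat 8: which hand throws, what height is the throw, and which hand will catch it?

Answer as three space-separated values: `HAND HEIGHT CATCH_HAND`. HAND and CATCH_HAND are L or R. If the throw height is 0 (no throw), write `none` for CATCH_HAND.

Answer: L 0 none

Derivation:
Beat 8: 8 mod 2 = 0, so hand = L
Throw height = pattern[8 mod 5] = pattern[3] = 0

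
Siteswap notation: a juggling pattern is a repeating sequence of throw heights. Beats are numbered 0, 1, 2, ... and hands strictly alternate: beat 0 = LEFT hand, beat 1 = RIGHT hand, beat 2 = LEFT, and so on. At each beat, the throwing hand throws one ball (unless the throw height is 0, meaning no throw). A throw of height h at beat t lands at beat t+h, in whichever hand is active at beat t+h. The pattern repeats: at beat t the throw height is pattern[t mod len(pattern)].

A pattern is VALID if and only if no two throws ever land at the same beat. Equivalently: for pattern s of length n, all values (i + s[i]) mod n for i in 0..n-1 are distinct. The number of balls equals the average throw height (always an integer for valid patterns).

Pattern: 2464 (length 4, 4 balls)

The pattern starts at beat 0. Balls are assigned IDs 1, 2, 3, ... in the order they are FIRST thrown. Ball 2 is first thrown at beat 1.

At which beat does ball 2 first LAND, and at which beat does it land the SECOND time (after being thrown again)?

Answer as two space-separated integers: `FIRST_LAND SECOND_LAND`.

Answer: 5 9

Derivation:
Beat 0 (L): throw ball1 h=2 -> lands@2:L; in-air after throw: [b1@2:L]
Beat 1 (R): throw ball2 h=4 -> lands@5:R; in-air after throw: [b1@2:L b2@5:R]
Beat 2 (L): throw ball1 h=6 -> lands@8:L; in-air after throw: [b2@5:R b1@8:L]
Beat 3 (R): throw ball3 h=4 -> lands@7:R; in-air after throw: [b2@5:R b3@7:R b1@8:L]
Beat 4 (L): throw ball4 h=2 -> lands@6:L; in-air after throw: [b2@5:R b4@6:L b3@7:R b1@8:L]
Beat 5 (R): throw ball2 h=4 -> lands@9:R; in-air after throw: [b4@6:L b3@7:R b1@8:L b2@9:R]
Beat 6 (L): throw ball4 h=6 -> lands@12:L; in-air after throw: [b3@7:R b1@8:L b2@9:R b4@12:L]
Beat 7 (R): throw ball3 h=4 -> lands@11:R; in-air after throw: [b1@8:L b2@9:R b3@11:R b4@12:L]
Beat 8 (L): throw ball1 h=2 -> lands@10:L; in-air after throw: [b2@9:R b1@10:L b3@11:R b4@12:L]
Beat 9 (R): throw ball2 h=4 -> lands@13:R; in-air after throw: [b1@10:L b3@11:R b4@12:L b2@13:R]
Ball 2: thrown@1 h=4 -> first land @5; rethrown@5 h=4 -> second land @9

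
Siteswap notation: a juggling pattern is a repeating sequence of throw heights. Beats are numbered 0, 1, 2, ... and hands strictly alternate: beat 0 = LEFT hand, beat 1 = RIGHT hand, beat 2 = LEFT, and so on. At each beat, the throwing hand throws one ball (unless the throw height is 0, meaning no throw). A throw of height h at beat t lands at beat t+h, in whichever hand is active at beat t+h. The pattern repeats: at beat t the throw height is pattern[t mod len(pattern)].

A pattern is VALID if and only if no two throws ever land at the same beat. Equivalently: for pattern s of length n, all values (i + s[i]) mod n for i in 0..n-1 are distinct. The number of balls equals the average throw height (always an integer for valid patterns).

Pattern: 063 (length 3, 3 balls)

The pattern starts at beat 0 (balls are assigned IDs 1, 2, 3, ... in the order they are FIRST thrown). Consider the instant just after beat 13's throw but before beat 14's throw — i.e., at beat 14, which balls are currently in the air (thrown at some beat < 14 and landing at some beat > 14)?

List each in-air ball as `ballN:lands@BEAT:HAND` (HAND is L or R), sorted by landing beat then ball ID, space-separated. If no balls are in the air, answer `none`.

Beat 1 (R): throw ball1 h=6 -> lands@7:R; in-air after throw: [b1@7:R]
Beat 2 (L): throw ball2 h=3 -> lands@5:R; in-air after throw: [b2@5:R b1@7:R]
Beat 4 (L): throw ball3 h=6 -> lands@10:L; in-air after throw: [b2@5:R b1@7:R b3@10:L]
Beat 5 (R): throw ball2 h=3 -> lands@8:L; in-air after throw: [b1@7:R b2@8:L b3@10:L]
Beat 7 (R): throw ball1 h=6 -> lands@13:R; in-air after throw: [b2@8:L b3@10:L b1@13:R]
Beat 8 (L): throw ball2 h=3 -> lands@11:R; in-air after throw: [b3@10:L b2@11:R b1@13:R]
Beat 10 (L): throw ball3 h=6 -> lands@16:L; in-air after throw: [b2@11:R b1@13:R b3@16:L]
Beat 11 (R): throw ball2 h=3 -> lands@14:L; in-air after throw: [b1@13:R b2@14:L b3@16:L]
Beat 13 (R): throw ball1 h=6 -> lands@19:R; in-air after throw: [b2@14:L b3@16:L b1@19:R]
Beat 14 (L): throw ball2 h=3 -> lands@17:R; in-air after throw: [b3@16:L b2@17:R b1@19:R]

Answer: ball3:lands@16:L ball1:lands@19:R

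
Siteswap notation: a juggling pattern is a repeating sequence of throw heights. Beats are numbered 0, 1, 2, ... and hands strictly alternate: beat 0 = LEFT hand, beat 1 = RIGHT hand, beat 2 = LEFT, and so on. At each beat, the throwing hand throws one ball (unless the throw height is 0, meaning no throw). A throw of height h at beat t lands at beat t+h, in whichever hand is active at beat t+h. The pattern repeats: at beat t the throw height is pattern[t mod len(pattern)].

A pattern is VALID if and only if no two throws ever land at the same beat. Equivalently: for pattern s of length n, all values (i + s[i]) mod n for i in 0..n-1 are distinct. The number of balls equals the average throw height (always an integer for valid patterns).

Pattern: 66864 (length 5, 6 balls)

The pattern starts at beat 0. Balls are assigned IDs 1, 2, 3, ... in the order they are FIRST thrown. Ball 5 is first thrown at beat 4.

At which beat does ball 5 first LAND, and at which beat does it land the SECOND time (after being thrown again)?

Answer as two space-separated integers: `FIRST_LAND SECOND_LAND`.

Beat 0 (L): throw ball1 h=6 -> lands@6:L; in-air after throw: [b1@6:L]
Beat 1 (R): throw ball2 h=6 -> lands@7:R; in-air after throw: [b1@6:L b2@7:R]
Beat 2 (L): throw ball3 h=8 -> lands@10:L; in-air after throw: [b1@6:L b2@7:R b3@10:L]
Beat 3 (R): throw ball4 h=6 -> lands@9:R; in-air after throw: [b1@6:L b2@7:R b4@9:R b3@10:L]
Beat 4 (L): throw ball5 h=4 -> lands@8:L; in-air after throw: [b1@6:L b2@7:R b5@8:L b4@9:R b3@10:L]
Beat 5 (R): throw ball6 h=6 -> lands@11:R; in-air after throw: [b1@6:L b2@7:R b5@8:L b4@9:R b3@10:L b6@11:R]
Beat 6 (L): throw ball1 h=6 -> lands@12:L; in-air after throw: [b2@7:R b5@8:L b4@9:R b3@10:L b6@11:R b1@12:L]
Beat 7 (R): throw ball2 h=8 -> lands@15:R; in-air after throw: [b5@8:L b4@9:R b3@10:L b6@11:R b1@12:L b2@15:R]
Beat 8 (L): throw ball5 h=6 -> lands@14:L; in-air after throw: [b4@9:R b3@10:L b6@11:R b1@12:L b5@14:L b2@15:R]
Beat 9 (R): throw ball4 h=4 -> lands@13:R; in-air after throw: [b3@10:L b6@11:R b1@12:L b4@13:R b5@14:L b2@15:R]
Beat 10 (L): throw ball3 h=6 -> lands@16:L; in-air after throw: [b6@11:R b1@12:L b4@13:R b5@14:L b2@15:R b3@16:L]
Beat 11 (R): throw ball6 h=6 -> lands@17:R; in-air after throw: [b1@12:L b4@13:R b5@14:L b2@15:R b3@16:L b6@17:R]
Beat 12 (L): throw ball1 h=8 -> lands@20:L; in-air after throw: [b4@13:R b5@14:L b2@15:R b3@16:L b6@17:R b1@20:L]
Beat 13 (R): throw ball4 h=6 -> lands@19:R; in-air after throw: [b5@14:L b2@15:R b3@16:L b6@17:R b4@19:R b1@20:L]
Beat 14 (L): throw ball5 h=4 -> lands@18:L; in-air after throw: [b2@15:R b3@16:L b6@17:R b5@18:L b4@19:R b1@20:L]
Ball 5: thrown@4 h=4 -> first land @8; rethrown@8 h=6 -> second land @14

Answer: 8 14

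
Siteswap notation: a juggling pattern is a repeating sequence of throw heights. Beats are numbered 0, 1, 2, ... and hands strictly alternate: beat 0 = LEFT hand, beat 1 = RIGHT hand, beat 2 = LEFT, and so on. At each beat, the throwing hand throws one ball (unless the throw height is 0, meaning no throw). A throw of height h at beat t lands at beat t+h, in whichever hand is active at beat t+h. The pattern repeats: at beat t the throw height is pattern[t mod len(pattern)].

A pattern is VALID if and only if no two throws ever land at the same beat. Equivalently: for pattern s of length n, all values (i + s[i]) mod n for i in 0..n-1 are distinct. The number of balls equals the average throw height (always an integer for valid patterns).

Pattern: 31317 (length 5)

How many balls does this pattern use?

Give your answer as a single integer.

Pattern = [3, 1, 3, 1, 7], length n = 5
  position 0: throw height = 3, running sum = 3
  position 1: throw height = 1, running sum = 4
  position 2: throw height = 3, running sum = 7
  position 3: throw height = 1, running sum = 8
  position 4: throw height = 7, running sum = 15
Total sum = 15; balls = sum / n = 15 / 5 = 3

Answer: 3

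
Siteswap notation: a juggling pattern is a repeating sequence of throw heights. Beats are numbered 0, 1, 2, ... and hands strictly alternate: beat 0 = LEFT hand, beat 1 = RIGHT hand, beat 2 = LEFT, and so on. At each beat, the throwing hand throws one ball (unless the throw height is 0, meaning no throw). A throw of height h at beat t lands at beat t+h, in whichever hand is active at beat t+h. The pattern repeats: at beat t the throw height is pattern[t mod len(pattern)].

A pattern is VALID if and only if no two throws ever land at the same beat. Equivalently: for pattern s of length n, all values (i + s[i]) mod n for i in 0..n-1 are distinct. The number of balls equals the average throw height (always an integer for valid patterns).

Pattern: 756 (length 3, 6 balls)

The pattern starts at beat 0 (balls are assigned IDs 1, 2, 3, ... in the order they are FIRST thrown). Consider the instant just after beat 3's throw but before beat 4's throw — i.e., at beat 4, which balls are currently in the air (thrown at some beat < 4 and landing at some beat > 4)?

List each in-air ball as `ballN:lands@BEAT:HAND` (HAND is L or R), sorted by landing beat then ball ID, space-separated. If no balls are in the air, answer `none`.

Beat 0 (L): throw ball1 h=7 -> lands@7:R; in-air after throw: [b1@7:R]
Beat 1 (R): throw ball2 h=5 -> lands@6:L; in-air after throw: [b2@6:L b1@7:R]
Beat 2 (L): throw ball3 h=6 -> lands@8:L; in-air after throw: [b2@6:L b1@7:R b3@8:L]
Beat 3 (R): throw ball4 h=7 -> lands@10:L; in-air after throw: [b2@6:L b1@7:R b3@8:L b4@10:L]
Beat 4 (L): throw ball5 h=5 -> lands@9:R; in-air after throw: [b2@6:L b1@7:R b3@8:L b5@9:R b4@10:L]

Answer: ball2:lands@6:L ball1:lands@7:R ball3:lands@8:L ball4:lands@10:L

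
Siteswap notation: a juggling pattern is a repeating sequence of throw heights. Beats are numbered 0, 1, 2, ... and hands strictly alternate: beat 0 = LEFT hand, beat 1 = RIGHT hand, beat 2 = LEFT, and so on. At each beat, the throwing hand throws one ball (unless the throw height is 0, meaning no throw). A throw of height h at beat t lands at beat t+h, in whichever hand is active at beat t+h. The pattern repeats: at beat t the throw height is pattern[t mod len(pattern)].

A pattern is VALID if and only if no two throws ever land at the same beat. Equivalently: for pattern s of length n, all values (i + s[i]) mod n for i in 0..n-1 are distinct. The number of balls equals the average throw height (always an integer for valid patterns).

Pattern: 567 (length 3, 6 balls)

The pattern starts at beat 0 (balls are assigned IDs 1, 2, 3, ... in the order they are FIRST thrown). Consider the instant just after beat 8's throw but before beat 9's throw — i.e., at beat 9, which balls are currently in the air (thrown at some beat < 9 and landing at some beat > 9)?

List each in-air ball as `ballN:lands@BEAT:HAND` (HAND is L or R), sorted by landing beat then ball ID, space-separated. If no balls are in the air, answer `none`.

Answer: ball5:lands@10:L ball6:lands@11:R ball1:lands@12:L ball2:lands@13:R ball4:lands@15:R

Derivation:
Beat 0 (L): throw ball1 h=5 -> lands@5:R; in-air after throw: [b1@5:R]
Beat 1 (R): throw ball2 h=6 -> lands@7:R; in-air after throw: [b1@5:R b2@7:R]
Beat 2 (L): throw ball3 h=7 -> lands@9:R; in-air after throw: [b1@5:R b2@7:R b3@9:R]
Beat 3 (R): throw ball4 h=5 -> lands@8:L; in-air after throw: [b1@5:R b2@7:R b4@8:L b3@9:R]
Beat 4 (L): throw ball5 h=6 -> lands@10:L; in-air after throw: [b1@5:R b2@7:R b4@8:L b3@9:R b5@10:L]
Beat 5 (R): throw ball1 h=7 -> lands@12:L; in-air after throw: [b2@7:R b4@8:L b3@9:R b5@10:L b1@12:L]
Beat 6 (L): throw ball6 h=5 -> lands@11:R; in-air after throw: [b2@7:R b4@8:L b3@9:R b5@10:L b6@11:R b1@12:L]
Beat 7 (R): throw ball2 h=6 -> lands@13:R; in-air after throw: [b4@8:L b3@9:R b5@10:L b6@11:R b1@12:L b2@13:R]
Beat 8 (L): throw ball4 h=7 -> lands@15:R; in-air after throw: [b3@9:R b5@10:L b6@11:R b1@12:L b2@13:R b4@15:R]
Beat 9 (R): throw ball3 h=5 -> lands@14:L; in-air after throw: [b5@10:L b6@11:R b1@12:L b2@13:R b3@14:L b4@15:R]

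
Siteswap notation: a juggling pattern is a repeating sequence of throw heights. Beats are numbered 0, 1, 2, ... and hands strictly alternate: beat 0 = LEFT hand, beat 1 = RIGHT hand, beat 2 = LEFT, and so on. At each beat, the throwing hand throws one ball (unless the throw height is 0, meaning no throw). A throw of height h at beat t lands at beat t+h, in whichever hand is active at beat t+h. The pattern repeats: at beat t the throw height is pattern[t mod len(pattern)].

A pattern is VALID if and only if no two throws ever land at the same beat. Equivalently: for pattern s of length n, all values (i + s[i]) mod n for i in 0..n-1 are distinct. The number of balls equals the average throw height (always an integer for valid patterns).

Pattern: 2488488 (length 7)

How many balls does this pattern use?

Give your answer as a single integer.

Answer: 6

Derivation:
Pattern = [2, 4, 8, 8, 4, 8, 8], length n = 7
  position 0: throw height = 2, running sum = 2
  position 1: throw height = 4, running sum = 6
  position 2: throw height = 8, running sum = 14
  position 3: throw height = 8, running sum = 22
  position 4: throw height = 4, running sum = 26
  position 5: throw height = 8, running sum = 34
  position 6: throw height = 8, running sum = 42
Total sum = 42; balls = sum / n = 42 / 7 = 6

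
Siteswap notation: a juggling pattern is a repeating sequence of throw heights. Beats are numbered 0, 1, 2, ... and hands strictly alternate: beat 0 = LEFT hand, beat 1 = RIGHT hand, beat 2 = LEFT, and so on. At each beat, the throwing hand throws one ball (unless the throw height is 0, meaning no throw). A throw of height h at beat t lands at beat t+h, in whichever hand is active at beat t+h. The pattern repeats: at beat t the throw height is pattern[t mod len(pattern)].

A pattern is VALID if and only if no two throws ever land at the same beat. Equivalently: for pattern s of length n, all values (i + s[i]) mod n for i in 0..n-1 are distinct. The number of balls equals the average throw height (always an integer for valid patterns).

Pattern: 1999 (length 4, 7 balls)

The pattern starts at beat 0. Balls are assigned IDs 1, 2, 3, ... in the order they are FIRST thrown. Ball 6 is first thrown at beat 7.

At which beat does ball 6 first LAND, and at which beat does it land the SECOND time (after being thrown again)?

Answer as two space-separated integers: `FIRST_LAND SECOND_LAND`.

Answer: 16 17

Derivation:
Beat 0 (L): throw ball1 h=1 -> lands@1:R; in-air after throw: [b1@1:R]
Beat 1 (R): throw ball1 h=9 -> lands@10:L; in-air after throw: [b1@10:L]
Beat 2 (L): throw ball2 h=9 -> lands@11:R; in-air after throw: [b1@10:L b2@11:R]
Beat 3 (R): throw ball3 h=9 -> lands@12:L; in-air after throw: [b1@10:L b2@11:R b3@12:L]
Beat 4 (L): throw ball4 h=1 -> lands@5:R; in-air after throw: [b4@5:R b1@10:L b2@11:R b3@12:L]
Beat 5 (R): throw ball4 h=9 -> lands@14:L; in-air after throw: [b1@10:L b2@11:R b3@12:L b4@14:L]
Beat 6 (L): throw ball5 h=9 -> lands@15:R; in-air after throw: [b1@10:L b2@11:R b3@12:L b4@14:L b5@15:R]
Beat 7 (R): throw ball6 h=9 -> lands@16:L; in-air after throw: [b1@10:L b2@11:R b3@12:L b4@14:L b5@15:R b6@16:L]
Beat 8 (L): throw ball7 h=1 -> lands@9:R; in-air after throw: [b7@9:R b1@10:L b2@11:R b3@12:L b4@14:L b5@15:R b6@16:L]
Beat 9 (R): throw ball7 h=9 -> lands@18:L; in-air after throw: [b1@10:L b2@11:R b3@12:L b4@14:L b5@15:R b6@16:L b7@18:L]
Beat 10 (L): throw ball1 h=9 -> lands@19:R; in-air after throw: [b2@11:R b3@12:L b4@14:L b5@15:R b6@16:L b7@18:L b1@19:R]
Beat 11 (R): throw ball2 h=9 -> lands@20:L; in-air after throw: [b3@12:L b4@14:L b5@15:R b6@16:L b7@18:L b1@19:R b2@20:L]
Beat 12 (L): throw ball3 h=1 -> lands@13:R; in-air after throw: [b3@13:R b4@14:L b5@15:R b6@16:L b7@18:L b1@19:R b2@20:L]
Beat 13 (R): throw ball3 h=9 -> lands@22:L; in-air after throw: [b4@14:L b5@15:R b6@16:L b7@18:L b1@19:R b2@20:L b3@22:L]
Beat 14 (L): throw ball4 h=9 -> lands@23:R; in-air after throw: [b5@15:R b6@16:L b7@18:L b1@19:R b2@20:L b3@22:L b4@23:R]
Beat 15 (R): throw ball5 h=9 -> lands@24:L; in-air after throw: [b6@16:L b7@18:L b1@19:R b2@20:L b3@22:L b4@23:R b5@24:L]
Beat 16 (L): throw ball6 h=1 -> lands@17:R; in-air after throw: [b6@17:R b7@18:L b1@19:R b2@20:L b3@22:L b4@23:R b5@24:L]
Beat 17 (R): throw ball6 h=9 -> lands@26:L; in-air after throw: [b7@18:L b1@19:R b2@20:L b3@22:L b4@23:R b5@24:L b6@26:L]
Ball 6: thrown@7 h=9 -> first land @16; rethrown@16 h=1 -> second land @17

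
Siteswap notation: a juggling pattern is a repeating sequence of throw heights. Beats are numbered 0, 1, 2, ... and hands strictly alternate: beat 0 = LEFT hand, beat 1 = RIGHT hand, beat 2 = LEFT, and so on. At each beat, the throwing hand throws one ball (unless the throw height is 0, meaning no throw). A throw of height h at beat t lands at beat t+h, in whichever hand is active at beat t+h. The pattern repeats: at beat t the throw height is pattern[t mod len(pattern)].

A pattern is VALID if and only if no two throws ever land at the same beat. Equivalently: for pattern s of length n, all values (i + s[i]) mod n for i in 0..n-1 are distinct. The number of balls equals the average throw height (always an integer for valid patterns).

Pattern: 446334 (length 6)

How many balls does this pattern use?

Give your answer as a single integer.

Pattern = [4, 4, 6, 3, 3, 4], length n = 6
  position 0: throw height = 4, running sum = 4
  position 1: throw height = 4, running sum = 8
  position 2: throw height = 6, running sum = 14
  position 3: throw height = 3, running sum = 17
  position 4: throw height = 3, running sum = 20
  position 5: throw height = 4, running sum = 24
Total sum = 24; balls = sum / n = 24 / 6 = 4

Answer: 4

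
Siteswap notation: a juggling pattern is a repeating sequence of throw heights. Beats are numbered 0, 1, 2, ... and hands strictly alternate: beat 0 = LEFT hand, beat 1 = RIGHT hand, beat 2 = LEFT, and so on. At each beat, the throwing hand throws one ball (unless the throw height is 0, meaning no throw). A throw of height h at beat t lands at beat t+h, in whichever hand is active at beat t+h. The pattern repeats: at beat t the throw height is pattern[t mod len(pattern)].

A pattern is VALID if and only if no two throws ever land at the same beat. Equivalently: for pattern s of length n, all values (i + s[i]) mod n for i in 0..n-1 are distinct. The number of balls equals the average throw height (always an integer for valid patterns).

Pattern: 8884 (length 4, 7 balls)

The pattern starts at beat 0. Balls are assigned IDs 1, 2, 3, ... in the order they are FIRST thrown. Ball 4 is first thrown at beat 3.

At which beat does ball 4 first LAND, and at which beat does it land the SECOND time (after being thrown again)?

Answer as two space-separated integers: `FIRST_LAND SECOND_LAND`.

Beat 0 (L): throw ball1 h=8 -> lands@8:L; in-air after throw: [b1@8:L]
Beat 1 (R): throw ball2 h=8 -> lands@9:R; in-air after throw: [b1@8:L b2@9:R]
Beat 2 (L): throw ball3 h=8 -> lands@10:L; in-air after throw: [b1@8:L b2@9:R b3@10:L]
Beat 3 (R): throw ball4 h=4 -> lands@7:R; in-air after throw: [b4@7:R b1@8:L b2@9:R b3@10:L]
Beat 4 (L): throw ball5 h=8 -> lands@12:L; in-air after throw: [b4@7:R b1@8:L b2@9:R b3@10:L b5@12:L]
Beat 5 (R): throw ball6 h=8 -> lands@13:R; in-air after throw: [b4@7:R b1@8:L b2@9:R b3@10:L b5@12:L b6@13:R]
Beat 6 (L): throw ball7 h=8 -> lands@14:L; in-air after throw: [b4@7:R b1@8:L b2@9:R b3@10:L b5@12:L b6@13:R b7@14:L]
Beat 7 (R): throw ball4 h=4 -> lands@11:R; in-air after throw: [b1@8:L b2@9:R b3@10:L b4@11:R b5@12:L b6@13:R b7@14:L]
Beat 8 (L): throw ball1 h=8 -> lands@16:L; in-air after throw: [b2@9:R b3@10:L b4@11:R b5@12:L b6@13:R b7@14:L b1@16:L]
Beat 9 (R): throw ball2 h=8 -> lands@17:R; in-air after throw: [b3@10:L b4@11:R b5@12:L b6@13:R b7@14:L b1@16:L b2@17:R]
Beat 10 (L): throw ball3 h=8 -> lands@18:L; in-air after throw: [b4@11:R b5@12:L b6@13:R b7@14:L b1@16:L b2@17:R b3@18:L]
Beat 11 (R): throw ball4 h=4 -> lands@15:R; in-air after throw: [b5@12:L b6@13:R b7@14:L b4@15:R b1@16:L b2@17:R b3@18:L]
Ball 4: thrown@3 h=4 -> first land @7; rethrown@7 h=4 -> second land @11

Answer: 7 11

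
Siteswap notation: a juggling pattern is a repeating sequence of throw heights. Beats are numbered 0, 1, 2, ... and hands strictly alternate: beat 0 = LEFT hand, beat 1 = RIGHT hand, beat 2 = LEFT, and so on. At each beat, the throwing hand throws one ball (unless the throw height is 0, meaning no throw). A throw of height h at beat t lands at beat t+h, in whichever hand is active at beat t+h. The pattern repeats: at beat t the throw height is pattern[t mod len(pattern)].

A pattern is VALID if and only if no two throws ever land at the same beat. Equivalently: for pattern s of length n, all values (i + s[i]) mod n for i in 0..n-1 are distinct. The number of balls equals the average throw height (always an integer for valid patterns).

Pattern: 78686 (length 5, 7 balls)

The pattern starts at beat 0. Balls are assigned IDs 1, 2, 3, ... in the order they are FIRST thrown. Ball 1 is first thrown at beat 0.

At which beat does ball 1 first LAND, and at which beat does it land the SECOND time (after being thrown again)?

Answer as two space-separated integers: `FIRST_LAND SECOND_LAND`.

Beat 0 (L): throw ball1 h=7 -> lands@7:R; in-air after throw: [b1@7:R]
Beat 1 (R): throw ball2 h=8 -> lands@9:R; in-air after throw: [b1@7:R b2@9:R]
Beat 2 (L): throw ball3 h=6 -> lands@8:L; in-air after throw: [b1@7:R b3@8:L b2@9:R]
Beat 3 (R): throw ball4 h=8 -> lands@11:R; in-air after throw: [b1@7:R b3@8:L b2@9:R b4@11:R]
Beat 4 (L): throw ball5 h=6 -> lands@10:L; in-air after throw: [b1@7:R b3@8:L b2@9:R b5@10:L b4@11:R]
Beat 5 (R): throw ball6 h=7 -> lands@12:L; in-air after throw: [b1@7:R b3@8:L b2@9:R b5@10:L b4@11:R b6@12:L]
Beat 6 (L): throw ball7 h=8 -> lands@14:L; in-air after throw: [b1@7:R b3@8:L b2@9:R b5@10:L b4@11:R b6@12:L b7@14:L]
Beat 7 (R): throw ball1 h=6 -> lands@13:R; in-air after throw: [b3@8:L b2@9:R b5@10:L b4@11:R b6@12:L b1@13:R b7@14:L]
Beat 8 (L): throw ball3 h=8 -> lands@16:L; in-air after throw: [b2@9:R b5@10:L b4@11:R b6@12:L b1@13:R b7@14:L b3@16:L]
Beat 9 (R): throw ball2 h=6 -> lands@15:R; in-air after throw: [b5@10:L b4@11:R b6@12:L b1@13:R b7@14:L b2@15:R b3@16:L]
Beat 10 (L): throw ball5 h=7 -> lands@17:R; in-air after throw: [b4@11:R b6@12:L b1@13:R b7@14:L b2@15:R b3@16:L b5@17:R]
Beat 11 (R): throw ball4 h=8 -> lands@19:R; in-air after throw: [b6@12:L b1@13:R b7@14:L b2@15:R b3@16:L b5@17:R b4@19:R]
Beat 12 (L): throw ball6 h=6 -> lands@18:L; in-air after throw: [b1@13:R b7@14:L b2@15:R b3@16:L b5@17:R b6@18:L b4@19:R]
Beat 13 (R): throw ball1 h=8 -> lands@21:R; in-air after throw: [b7@14:L b2@15:R b3@16:L b5@17:R b6@18:L b4@19:R b1@21:R]
Ball 1: thrown@0 h=7 -> first land @7; rethrown@7 h=6 -> second land @13

Answer: 7 13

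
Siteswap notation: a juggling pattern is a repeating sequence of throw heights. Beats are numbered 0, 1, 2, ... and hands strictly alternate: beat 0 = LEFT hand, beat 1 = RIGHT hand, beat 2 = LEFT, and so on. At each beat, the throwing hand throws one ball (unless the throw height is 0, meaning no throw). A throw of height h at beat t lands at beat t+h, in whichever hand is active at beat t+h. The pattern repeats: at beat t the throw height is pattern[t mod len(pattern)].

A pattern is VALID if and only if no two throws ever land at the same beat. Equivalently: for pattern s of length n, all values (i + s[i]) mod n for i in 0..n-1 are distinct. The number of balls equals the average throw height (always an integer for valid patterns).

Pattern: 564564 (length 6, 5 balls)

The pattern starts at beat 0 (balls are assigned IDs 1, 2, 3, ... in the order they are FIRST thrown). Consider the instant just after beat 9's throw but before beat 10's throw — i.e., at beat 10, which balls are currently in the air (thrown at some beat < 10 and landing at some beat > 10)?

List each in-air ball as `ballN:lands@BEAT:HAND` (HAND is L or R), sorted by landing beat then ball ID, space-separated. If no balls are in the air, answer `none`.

Beat 0 (L): throw ball1 h=5 -> lands@5:R; in-air after throw: [b1@5:R]
Beat 1 (R): throw ball2 h=6 -> lands@7:R; in-air after throw: [b1@5:R b2@7:R]
Beat 2 (L): throw ball3 h=4 -> lands@6:L; in-air after throw: [b1@5:R b3@6:L b2@7:R]
Beat 3 (R): throw ball4 h=5 -> lands@8:L; in-air after throw: [b1@5:R b3@6:L b2@7:R b4@8:L]
Beat 4 (L): throw ball5 h=6 -> lands@10:L; in-air after throw: [b1@5:R b3@6:L b2@7:R b4@8:L b5@10:L]
Beat 5 (R): throw ball1 h=4 -> lands@9:R; in-air after throw: [b3@6:L b2@7:R b4@8:L b1@9:R b5@10:L]
Beat 6 (L): throw ball3 h=5 -> lands@11:R; in-air after throw: [b2@7:R b4@8:L b1@9:R b5@10:L b3@11:R]
Beat 7 (R): throw ball2 h=6 -> lands@13:R; in-air after throw: [b4@8:L b1@9:R b5@10:L b3@11:R b2@13:R]
Beat 8 (L): throw ball4 h=4 -> lands@12:L; in-air after throw: [b1@9:R b5@10:L b3@11:R b4@12:L b2@13:R]
Beat 9 (R): throw ball1 h=5 -> lands@14:L; in-air after throw: [b5@10:L b3@11:R b4@12:L b2@13:R b1@14:L]
Beat 10 (L): throw ball5 h=6 -> lands@16:L; in-air after throw: [b3@11:R b4@12:L b2@13:R b1@14:L b5@16:L]

Answer: ball3:lands@11:R ball4:lands@12:L ball2:lands@13:R ball1:lands@14:L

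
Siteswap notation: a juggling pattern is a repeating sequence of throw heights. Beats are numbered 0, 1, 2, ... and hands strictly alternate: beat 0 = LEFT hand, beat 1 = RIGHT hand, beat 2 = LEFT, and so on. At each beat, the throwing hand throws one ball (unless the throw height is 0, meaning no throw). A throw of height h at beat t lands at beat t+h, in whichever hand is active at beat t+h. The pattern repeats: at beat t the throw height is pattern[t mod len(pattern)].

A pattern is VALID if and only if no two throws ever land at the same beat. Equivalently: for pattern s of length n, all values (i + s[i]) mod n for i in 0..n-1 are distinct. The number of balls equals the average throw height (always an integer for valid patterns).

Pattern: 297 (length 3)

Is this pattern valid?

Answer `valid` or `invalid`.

i=0: (i + s[i]) mod n = (0 + 2) mod 3 = 2
i=1: (i + s[i]) mod n = (1 + 9) mod 3 = 1
i=2: (i + s[i]) mod n = (2 + 7) mod 3 = 0
Residues: [2, 1, 0], distinct: True

Answer: valid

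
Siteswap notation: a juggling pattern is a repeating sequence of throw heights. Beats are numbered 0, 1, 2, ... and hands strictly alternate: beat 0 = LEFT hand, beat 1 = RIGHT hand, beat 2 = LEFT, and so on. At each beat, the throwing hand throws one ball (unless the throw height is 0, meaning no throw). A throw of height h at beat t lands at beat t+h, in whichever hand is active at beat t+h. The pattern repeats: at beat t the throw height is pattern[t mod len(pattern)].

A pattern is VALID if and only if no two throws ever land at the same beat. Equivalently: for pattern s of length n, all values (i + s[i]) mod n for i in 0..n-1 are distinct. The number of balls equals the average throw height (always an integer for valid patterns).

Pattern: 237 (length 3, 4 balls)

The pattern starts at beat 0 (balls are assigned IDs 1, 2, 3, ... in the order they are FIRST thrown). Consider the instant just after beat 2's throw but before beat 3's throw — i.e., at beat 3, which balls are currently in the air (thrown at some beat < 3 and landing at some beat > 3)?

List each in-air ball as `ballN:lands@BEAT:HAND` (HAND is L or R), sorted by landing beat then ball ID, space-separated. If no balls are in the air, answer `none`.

Beat 0 (L): throw ball1 h=2 -> lands@2:L; in-air after throw: [b1@2:L]
Beat 1 (R): throw ball2 h=3 -> lands@4:L; in-air after throw: [b1@2:L b2@4:L]
Beat 2 (L): throw ball1 h=7 -> lands@9:R; in-air after throw: [b2@4:L b1@9:R]
Beat 3 (R): throw ball3 h=2 -> lands@5:R; in-air after throw: [b2@4:L b3@5:R b1@9:R]

Answer: ball2:lands@4:L ball1:lands@9:R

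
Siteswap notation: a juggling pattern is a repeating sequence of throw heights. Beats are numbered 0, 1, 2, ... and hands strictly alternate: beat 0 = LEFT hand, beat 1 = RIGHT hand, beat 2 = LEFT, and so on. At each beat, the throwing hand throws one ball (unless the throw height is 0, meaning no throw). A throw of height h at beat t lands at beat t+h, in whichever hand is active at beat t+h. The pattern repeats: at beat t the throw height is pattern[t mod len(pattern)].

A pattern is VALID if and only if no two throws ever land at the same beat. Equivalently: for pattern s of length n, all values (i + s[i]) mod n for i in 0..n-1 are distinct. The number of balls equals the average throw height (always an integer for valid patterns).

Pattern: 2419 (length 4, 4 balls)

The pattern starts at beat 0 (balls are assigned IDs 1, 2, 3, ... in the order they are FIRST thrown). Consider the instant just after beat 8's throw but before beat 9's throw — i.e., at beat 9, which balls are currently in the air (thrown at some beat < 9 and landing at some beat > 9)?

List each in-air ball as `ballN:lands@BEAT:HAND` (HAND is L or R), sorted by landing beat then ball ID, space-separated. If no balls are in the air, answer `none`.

Answer: ball4:lands@10:L ball1:lands@12:L ball3:lands@16:L

Derivation:
Beat 0 (L): throw ball1 h=2 -> lands@2:L; in-air after throw: [b1@2:L]
Beat 1 (R): throw ball2 h=4 -> lands@5:R; in-air after throw: [b1@2:L b2@5:R]
Beat 2 (L): throw ball1 h=1 -> lands@3:R; in-air after throw: [b1@3:R b2@5:R]
Beat 3 (R): throw ball1 h=9 -> lands@12:L; in-air after throw: [b2@5:R b1@12:L]
Beat 4 (L): throw ball3 h=2 -> lands@6:L; in-air after throw: [b2@5:R b3@6:L b1@12:L]
Beat 5 (R): throw ball2 h=4 -> lands@9:R; in-air after throw: [b3@6:L b2@9:R b1@12:L]
Beat 6 (L): throw ball3 h=1 -> lands@7:R; in-air after throw: [b3@7:R b2@9:R b1@12:L]
Beat 7 (R): throw ball3 h=9 -> lands@16:L; in-air after throw: [b2@9:R b1@12:L b3@16:L]
Beat 8 (L): throw ball4 h=2 -> lands@10:L; in-air after throw: [b2@9:R b4@10:L b1@12:L b3@16:L]
Beat 9 (R): throw ball2 h=4 -> lands@13:R; in-air after throw: [b4@10:L b1@12:L b2@13:R b3@16:L]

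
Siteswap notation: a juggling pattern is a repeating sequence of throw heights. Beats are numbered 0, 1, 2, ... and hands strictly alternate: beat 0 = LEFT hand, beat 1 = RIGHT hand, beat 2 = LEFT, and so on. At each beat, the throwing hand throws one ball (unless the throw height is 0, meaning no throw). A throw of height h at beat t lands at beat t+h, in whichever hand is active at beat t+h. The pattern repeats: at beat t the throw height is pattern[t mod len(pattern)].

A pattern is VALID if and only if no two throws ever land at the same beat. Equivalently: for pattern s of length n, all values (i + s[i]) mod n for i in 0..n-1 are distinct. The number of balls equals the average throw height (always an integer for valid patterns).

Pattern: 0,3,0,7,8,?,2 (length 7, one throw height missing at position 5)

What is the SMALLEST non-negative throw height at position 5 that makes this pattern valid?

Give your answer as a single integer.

Answer: 1

Derivation:
i=0: (0 + 0) mod 7 = 0
i=1: (1 + 3) mod 7 = 4
i=2: (2 + 0) mod 7 = 2
i=3: (3 + 7) mod 7 = 3
i=4: (4 + 8) mod 7 = 5
i=5: s[i]=? (unknown)
i=6: (6 + 2) mod 7 = 1
Known residues: [0, 1, 2, 3, 4, 5]; need a permutation of 0..6, so missing residue r = 6
Need (5 + s) mod 7 = 6; smallest s = (6 - 5) mod 7 = 1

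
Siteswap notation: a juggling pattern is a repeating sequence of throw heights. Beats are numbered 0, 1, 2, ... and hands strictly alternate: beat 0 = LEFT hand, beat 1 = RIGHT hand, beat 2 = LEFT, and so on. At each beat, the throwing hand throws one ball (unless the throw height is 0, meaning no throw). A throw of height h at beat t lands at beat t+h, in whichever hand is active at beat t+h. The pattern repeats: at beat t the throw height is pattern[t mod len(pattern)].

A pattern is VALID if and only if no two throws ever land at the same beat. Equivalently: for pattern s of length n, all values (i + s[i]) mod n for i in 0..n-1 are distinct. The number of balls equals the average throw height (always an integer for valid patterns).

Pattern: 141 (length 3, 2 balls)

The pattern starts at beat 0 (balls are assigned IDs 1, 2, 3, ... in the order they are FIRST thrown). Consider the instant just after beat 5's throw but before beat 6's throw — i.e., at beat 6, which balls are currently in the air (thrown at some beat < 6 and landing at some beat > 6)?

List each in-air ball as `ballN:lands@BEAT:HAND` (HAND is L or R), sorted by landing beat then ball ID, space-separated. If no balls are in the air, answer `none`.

Answer: ball2:lands@8:L

Derivation:
Beat 0 (L): throw ball1 h=1 -> lands@1:R; in-air after throw: [b1@1:R]
Beat 1 (R): throw ball1 h=4 -> lands@5:R; in-air after throw: [b1@5:R]
Beat 2 (L): throw ball2 h=1 -> lands@3:R; in-air after throw: [b2@3:R b1@5:R]
Beat 3 (R): throw ball2 h=1 -> lands@4:L; in-air after throw: [b2@4:L b1@5:R]
Beat 4 (L): throw ball2 h=4 -> lands@8:L; in-air after throw: [b1@5:R b2@8:L]
Beat 5 (R): throw ball1 h=1 -> lands@6:L; in-air after throw: [b1@6:L b2@8:L]
Beat 6 (L): throw ball1 h=1 -> lands@7:R; in-air after throw: [b1@7:R b2@8:L]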